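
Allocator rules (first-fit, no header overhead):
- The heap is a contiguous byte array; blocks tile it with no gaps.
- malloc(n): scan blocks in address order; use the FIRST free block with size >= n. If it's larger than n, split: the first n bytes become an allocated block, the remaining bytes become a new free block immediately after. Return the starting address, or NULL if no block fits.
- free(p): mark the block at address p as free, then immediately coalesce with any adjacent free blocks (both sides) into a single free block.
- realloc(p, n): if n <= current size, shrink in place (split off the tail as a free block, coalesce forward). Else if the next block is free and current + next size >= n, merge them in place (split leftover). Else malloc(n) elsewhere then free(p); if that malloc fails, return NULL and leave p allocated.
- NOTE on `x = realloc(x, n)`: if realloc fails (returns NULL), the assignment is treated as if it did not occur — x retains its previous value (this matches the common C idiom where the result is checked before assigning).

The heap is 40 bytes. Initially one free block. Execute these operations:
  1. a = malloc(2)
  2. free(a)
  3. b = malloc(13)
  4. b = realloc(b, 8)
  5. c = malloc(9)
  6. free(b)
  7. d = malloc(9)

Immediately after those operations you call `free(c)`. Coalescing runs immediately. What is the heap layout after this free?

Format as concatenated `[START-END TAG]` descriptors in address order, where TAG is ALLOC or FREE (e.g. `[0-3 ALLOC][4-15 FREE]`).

Op 1: a = malloc(2) -> a = 0; heap: [0-1 ALLOC][2-39 FREE]
Op 2: free(a) -> (freed a); heap: [0-39 FREE]
Op 3: b = malloc(13) -> b = 0; heap: [0-12 ALLOC][13-39 FREE]
Op 4: b = realloc(b, 8) -> b = 0; heap: [0-7 ALLOC][8-39 FREE]
Op 5: c = malloc(9) -> c = 8; heap: [0-7 ALLOC][8-16 ALLOC][17-39 FREE]
Op 6: free(b) -> (freed b); heap: [0-7 FREE][8-16 ALLOC][17-39 FREE]
Op 7: d = malloc(9) -> d = 17; heap: [0-7 FREE][8-16 ALLOC][17-25 ALLOC][26-39 FREE]
free(c): c = 8 -> block [8-16 ALLOC]; mark free, coalesce with adjacent free neighbors -> [0-16 FREE][17-25 ALLOC][26-39 FREE]

Answer: [0-16 FREE][17-25 ALLOC][26-39 FREE]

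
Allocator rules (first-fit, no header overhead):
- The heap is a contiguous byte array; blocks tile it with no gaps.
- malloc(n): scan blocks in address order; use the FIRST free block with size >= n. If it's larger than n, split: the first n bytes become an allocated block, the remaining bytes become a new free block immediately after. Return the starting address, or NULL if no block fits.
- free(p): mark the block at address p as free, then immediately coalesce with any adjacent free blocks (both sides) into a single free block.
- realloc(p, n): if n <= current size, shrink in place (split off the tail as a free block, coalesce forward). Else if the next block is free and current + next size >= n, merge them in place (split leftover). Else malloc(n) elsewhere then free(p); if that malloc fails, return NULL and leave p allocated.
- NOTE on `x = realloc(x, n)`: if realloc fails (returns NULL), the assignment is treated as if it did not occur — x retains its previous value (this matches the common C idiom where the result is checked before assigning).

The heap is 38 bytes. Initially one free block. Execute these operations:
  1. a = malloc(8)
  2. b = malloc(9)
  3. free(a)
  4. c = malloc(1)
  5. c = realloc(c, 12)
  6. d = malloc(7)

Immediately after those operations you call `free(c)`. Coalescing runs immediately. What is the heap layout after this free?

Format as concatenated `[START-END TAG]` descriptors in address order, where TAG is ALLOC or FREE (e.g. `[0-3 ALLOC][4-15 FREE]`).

Answer: [0-6 ALLOC][7-7 FREE][8-16 ALLOC][17-37 FREE]

Derivation:
Op 1: a = malloc(8) -> a = 0; heap: [0-7 ALLOC][8-37 FREE]
Op 2: b = malloc(9) -> b = 8; heap: [0-7 ALLOC][8-16 ALLOC][17-37 FREE]
Op 3: free(a) -> (freed a); heap: [0-7 FREE][8-16 ALLOC][17-37 FREE]
Op 4: c = malloc(1) -> c = 0; heap: [0-0 ALLOC][1-7 FREE][8-16 ALLOC][17-37 FREE]
Op 5: c = realloc(c, 12) -> c = 17; heap: [0-7 FREE][8-16 ALLOC][17-28 ALLOC][29-37 FREE]
Op 6: d = malloc(7) -> d = 0; heap: [0-6 ALLOC][7-7 FREE][8-16 ALLOC][17-28 ALLOC][29-37 FREE]
free(c): c = 17 -> block [17-28 ALLOC]; mark free, coalesce with adjacent free neighbors -> [0-6 ALLOC][7-7 FREE][8-16 ALLOC][17-37 FREE]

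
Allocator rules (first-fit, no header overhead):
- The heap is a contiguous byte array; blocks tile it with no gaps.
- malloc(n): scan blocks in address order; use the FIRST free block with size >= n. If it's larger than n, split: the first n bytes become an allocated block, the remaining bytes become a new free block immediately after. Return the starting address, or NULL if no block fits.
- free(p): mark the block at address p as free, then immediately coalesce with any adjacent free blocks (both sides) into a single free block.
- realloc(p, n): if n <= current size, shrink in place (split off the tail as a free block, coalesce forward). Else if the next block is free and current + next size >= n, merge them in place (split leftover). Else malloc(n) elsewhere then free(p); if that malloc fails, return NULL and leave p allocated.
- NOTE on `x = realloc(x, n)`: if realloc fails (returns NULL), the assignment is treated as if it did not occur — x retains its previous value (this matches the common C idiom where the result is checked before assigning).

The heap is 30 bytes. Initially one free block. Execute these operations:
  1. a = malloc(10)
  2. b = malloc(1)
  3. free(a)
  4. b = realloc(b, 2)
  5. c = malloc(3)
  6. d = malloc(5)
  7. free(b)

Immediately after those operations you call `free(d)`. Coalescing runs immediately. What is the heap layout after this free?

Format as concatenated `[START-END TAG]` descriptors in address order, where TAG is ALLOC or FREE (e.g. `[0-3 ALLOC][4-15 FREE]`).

Answer: [0-2 ALLOC][3-29 FREE]

Derivation:
Op 1: a = malloc(10) -> a = 0; heap: [0-9 ALLOC][10-29 FREE]
Op 2: b = malloc(1) -> b = 10; heap: [0-9 ALLOC][10-10 ALLOC][11-29 FREE]
Op 3: free(a) -> (freed a); heap: [0-9 FREE][10-10 ALLOC][11-29 FREE]
Op 4: b = realloc(b, 2) -> b = 10; heap: [0-9 FREE][10-11 ALLOC][12-29 FREE]
Op 5: c = malloc(3) -> c = 0; heap: [0-2 ALLOC][3-9 FREE][10-11 ALLOC][12-29 FREE]
Op 6: d = malloc(5) -> d = 3; heap: [0-2 ALLOC][3-7 ALLOC][8-9 FREE][10-11 ALLOC][12-29 FREE]
Op 7: free(b) -> (freed b); heap: [0-2 ALLOC][3-7 ALLOC][8-29 FREE]
free(d): d = 3 -> block [3-7 ALLOC]; mark free, coalesce with adjacent free neighbors -> [0-2 ALLOC][3-29 FREE]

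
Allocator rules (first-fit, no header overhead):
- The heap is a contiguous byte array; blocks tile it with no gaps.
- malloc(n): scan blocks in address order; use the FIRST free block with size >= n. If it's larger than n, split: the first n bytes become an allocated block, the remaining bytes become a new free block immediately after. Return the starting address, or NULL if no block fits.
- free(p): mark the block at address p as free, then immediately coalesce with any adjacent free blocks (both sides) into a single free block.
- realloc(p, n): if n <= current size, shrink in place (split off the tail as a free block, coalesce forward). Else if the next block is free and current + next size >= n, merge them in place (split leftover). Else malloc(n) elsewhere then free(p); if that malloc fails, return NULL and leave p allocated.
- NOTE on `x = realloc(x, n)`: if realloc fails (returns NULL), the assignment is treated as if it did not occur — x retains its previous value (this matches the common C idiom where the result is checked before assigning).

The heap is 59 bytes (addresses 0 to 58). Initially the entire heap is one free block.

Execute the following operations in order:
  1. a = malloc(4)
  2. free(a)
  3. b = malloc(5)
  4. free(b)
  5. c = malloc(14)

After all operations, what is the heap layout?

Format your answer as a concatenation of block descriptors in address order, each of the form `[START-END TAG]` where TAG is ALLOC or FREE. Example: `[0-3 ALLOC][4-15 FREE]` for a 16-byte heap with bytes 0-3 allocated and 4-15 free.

Op 1: a = malloc(4) -> a = 0; heap: [0-3 ALLOC][4-58 FREE]
Op 2: free(a) -> (freed a); heap: [0-58 FREE]
Op 3: b = malloc(5) -> b = 0; heap: [0-4 ALLOC][5-58 FREE]
Op 4: free(b) -> (freed b); heap: [0-58 FREE]
Op 5: c = malloc(14) -> c = 0; heap: [0-13 ALLOC][14-58 FREE]

Answer: [0-13 ALLOC][14-58 FREE]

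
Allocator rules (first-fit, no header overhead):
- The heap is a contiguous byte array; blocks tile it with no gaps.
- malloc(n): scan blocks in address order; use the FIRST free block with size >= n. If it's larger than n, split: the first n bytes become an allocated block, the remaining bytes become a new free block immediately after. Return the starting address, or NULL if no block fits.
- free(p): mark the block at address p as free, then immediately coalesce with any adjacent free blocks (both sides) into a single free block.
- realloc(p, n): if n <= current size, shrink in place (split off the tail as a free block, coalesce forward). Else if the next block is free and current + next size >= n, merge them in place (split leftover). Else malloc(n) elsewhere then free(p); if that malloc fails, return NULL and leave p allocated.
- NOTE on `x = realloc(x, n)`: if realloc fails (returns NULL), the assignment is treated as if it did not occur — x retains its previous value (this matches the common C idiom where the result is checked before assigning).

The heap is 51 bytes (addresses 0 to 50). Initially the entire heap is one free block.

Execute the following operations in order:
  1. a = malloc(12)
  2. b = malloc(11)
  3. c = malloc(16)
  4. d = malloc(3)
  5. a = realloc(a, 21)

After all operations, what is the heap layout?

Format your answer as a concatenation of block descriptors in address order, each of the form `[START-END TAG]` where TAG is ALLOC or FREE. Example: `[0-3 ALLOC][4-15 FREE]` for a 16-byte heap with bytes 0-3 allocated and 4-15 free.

Answer: [0-11 ALLOC][12-22 ALLOC][23-38 ALLOC][39-41 ALLOC][42-50 FREE]

Derivation:
Op 1: a = malloc(12) -> a = 0; heap: [0-11 ALLOC][12-50 FREE]
Op 2: b = malloc(11) -> b = 12; heap: [0-11 ALLOC][12-22 ALLOC][23-50 FREE]
Op 3: c = malloc(16) -> c = 23; heap: [0-11 ALLOC][12-22 ALLOC][23-38 ALLOC][39-50 FREE]
Op 4: d = malloc(3) -> d = 39; heap: [0-11 ALLOC][12-22 ALLOC][23-38 ALLOC][39-41 ALLOC][42-50 FREE]
Op 5: a = realloc(a, 21) -> NULL (a unchanged); heap: [0-11 ALLOC][12-22 ALLOC][23-38 ALLOC][39-41 ALLOC][42-50 FREE]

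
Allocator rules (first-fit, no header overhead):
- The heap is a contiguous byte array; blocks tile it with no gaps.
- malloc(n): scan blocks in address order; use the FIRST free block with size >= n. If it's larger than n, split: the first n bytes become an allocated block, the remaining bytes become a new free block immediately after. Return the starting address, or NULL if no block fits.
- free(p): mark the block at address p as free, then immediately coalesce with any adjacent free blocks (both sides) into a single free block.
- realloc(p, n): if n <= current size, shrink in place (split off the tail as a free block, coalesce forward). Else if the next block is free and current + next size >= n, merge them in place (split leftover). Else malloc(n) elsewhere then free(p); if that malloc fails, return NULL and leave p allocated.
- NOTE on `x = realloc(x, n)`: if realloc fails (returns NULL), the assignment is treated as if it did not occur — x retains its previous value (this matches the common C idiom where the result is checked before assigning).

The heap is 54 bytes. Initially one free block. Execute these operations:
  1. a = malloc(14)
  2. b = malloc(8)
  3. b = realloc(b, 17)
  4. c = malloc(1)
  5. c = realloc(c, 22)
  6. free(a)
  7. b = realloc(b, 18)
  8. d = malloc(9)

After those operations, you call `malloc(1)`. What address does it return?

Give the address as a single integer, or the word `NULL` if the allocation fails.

Op 1: a = malloc(14) -> a = 0; heap: [0-13 ALLOC][14-53 FREE]
Op 2: b = malloc(8) -> b = 14; heap: [0-13 ALLOC][14-21 ALLOC][22-53 FREE]
Op 3: b = realloc(b, 17) -> b = 14; heap: [0-13 ALLOC][14-30 ALLOC][31-53 FREE]
Op 4: c = malloc(1) -> c = 31; heap: [0-13 ALLOC][14-30 ALLOC][31-31 ALLOC][32-53 FREE]
Op 5: c = realloc(c, 22) -> c = 31; heap: [0-13 ALLOC][14-30 ALLOC][31-52 ALLOC][53-53 FREE]
Op 6: free(a) -> (freed a); heap: [0-13 FREE][14-30 ALLOC][31-52 ALLOC][53-53 FREE]
Op 7: b = realloc(b, 18) -> NULL (b unchanged); heap: [0-13 FREE][14-30 ALLOC][31-52 ALLOC][53-53 FREE]
Op 8: d = malloc(9) -> d = 0; heap: [0-8 ALLOC][9-13 FREE][14-30 ALLOC][31-52 ALLOC][53-53 FREE]
malloc(1): first-fit scan over [0-8 ALLOC][9-13 FREE][14-30 ALLOC][31-52 ALLOC][53-53 FREE] -> 9

Answer: 9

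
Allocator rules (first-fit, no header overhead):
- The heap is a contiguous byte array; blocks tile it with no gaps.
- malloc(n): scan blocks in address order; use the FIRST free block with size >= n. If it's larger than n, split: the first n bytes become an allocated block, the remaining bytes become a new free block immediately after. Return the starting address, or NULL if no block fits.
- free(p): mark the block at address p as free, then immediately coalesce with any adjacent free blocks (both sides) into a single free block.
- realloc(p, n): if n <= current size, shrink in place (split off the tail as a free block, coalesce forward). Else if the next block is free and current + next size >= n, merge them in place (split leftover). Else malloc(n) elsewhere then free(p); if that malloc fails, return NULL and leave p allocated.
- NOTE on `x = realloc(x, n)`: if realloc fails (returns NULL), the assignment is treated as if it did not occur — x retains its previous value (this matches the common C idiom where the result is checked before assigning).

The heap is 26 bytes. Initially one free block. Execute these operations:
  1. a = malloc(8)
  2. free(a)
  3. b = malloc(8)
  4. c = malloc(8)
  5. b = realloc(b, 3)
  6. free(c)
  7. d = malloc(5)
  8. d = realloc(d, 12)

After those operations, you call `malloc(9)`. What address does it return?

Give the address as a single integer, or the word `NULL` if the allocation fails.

Answer: 15

Derivation:
Op 1: a = malloc(8) -> a = 0; heap: [0-7 ALLOC][8-25 FREE]
Op 2: free(a) -> (freed a); heap: [0-25 FREE]
Op 3: b = malloc(8) -> b = 0; heap: [0-7 ALLOC][8-25 FREE]
Op 4: c = malloc(8) -> c = 8; heap: [0-7 ALLOC][8-15 ALLOC][16-25 FREE]
Op 5: b = realloc(b, 3) -> b = 0; heap: [0-2 ALLOC][3-7 FREE][8-15 ALLOC][16-25 FREE]
Op 6: free(c) -> (freed c); heap: [0-2 ALLOC][3-25 FREE]
Op 7: d = malloc(5) -> d = 3; heap: [0-2 ALLOC][3-7 ALLOC][8-25 FREE]
Op 8: d = realloc(d, 12) -> d = 3; heap: [0-2 ALLOC][3-14 ALLOC][15-25 FREE]
malloc(9): first-fit scan over [0-2 ALLOC][3-14 ALLOC][15-25 FREE] -> 15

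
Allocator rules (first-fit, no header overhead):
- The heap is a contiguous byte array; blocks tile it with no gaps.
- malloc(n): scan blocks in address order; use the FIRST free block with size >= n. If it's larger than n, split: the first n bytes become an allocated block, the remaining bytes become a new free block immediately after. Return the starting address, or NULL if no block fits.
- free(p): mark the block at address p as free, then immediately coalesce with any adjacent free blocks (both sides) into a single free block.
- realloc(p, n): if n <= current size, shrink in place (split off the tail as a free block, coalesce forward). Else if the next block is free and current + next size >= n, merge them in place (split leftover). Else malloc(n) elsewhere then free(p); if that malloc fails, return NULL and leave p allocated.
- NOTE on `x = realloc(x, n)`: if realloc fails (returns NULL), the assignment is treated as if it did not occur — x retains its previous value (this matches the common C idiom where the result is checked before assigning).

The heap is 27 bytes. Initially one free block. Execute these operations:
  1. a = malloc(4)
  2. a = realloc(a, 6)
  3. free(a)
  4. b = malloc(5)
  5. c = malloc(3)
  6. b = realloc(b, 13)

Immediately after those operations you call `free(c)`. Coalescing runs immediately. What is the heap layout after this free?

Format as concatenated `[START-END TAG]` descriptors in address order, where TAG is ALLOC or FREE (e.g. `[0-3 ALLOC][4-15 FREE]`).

Op 1: a = malloc(4) -> a = 0; heap: [0-3 ALLOC][4-26 FREE]
Op 2: a = realloc(a, 6) -> a = 0; heap: [0-5 ALLOC][6-26 FREE]
Op 3: free(a) -> (freed a); heap: [0-26 FREE]
Op 4: b = malloc(5) -> b = 0; heap: [0-4 ALLOC][5-26 FREE]
Op 5: c = malloc(3) -> c = 5; heap: [0-4 ALLOC][5-7 ALLOC][8-26 FREE]
Op 6: b = realloc(b, 13) -> b = 8; heap: [0-4 FREE][5-7 ALLOC][8-20 ALLOC][21-26 FREE]
free(c): c = 5 -> block [5-7 ALLOC]; mark free, coalesce with adjacent free neighbors -> [0-7 FREE][8-20 ALLOC][21-26 FREE]

Answer: [0-7 FREE][8-20 ALLOC][21-26 FREE]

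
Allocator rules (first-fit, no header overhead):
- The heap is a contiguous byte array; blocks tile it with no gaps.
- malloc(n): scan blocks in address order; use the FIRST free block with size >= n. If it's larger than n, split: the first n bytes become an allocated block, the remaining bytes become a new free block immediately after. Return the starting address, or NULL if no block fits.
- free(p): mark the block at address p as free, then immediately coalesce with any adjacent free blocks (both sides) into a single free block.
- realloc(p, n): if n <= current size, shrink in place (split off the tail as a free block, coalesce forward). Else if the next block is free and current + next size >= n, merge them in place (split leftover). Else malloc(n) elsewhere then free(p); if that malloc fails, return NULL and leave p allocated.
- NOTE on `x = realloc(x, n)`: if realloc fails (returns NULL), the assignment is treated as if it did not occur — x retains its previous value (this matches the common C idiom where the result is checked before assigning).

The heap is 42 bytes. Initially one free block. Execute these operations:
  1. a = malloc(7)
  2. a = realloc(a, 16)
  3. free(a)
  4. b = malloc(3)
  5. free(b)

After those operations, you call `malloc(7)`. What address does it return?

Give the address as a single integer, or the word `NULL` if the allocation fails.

Op 1: a = malloc(7) -> a = 0; heap: [0-6 ALLOC][7-41 FREE]
Op 2: a = realloc(a, 16) -> a = 0; heap: [0-15 ALLOC][16-41 FREE]
Op 3: free(a) -> (freed a); heap: [0-41 FREE]
Op 4: b = malloc(3) -> b = 0; heap: [0-2 ALLOC][3-41 FREE]
Op 5: free(b) -> (freed b); heap: [0-41 FREE]
malloc(7): first-fit scan over [0-41 FREE] -> 0

Answer: 0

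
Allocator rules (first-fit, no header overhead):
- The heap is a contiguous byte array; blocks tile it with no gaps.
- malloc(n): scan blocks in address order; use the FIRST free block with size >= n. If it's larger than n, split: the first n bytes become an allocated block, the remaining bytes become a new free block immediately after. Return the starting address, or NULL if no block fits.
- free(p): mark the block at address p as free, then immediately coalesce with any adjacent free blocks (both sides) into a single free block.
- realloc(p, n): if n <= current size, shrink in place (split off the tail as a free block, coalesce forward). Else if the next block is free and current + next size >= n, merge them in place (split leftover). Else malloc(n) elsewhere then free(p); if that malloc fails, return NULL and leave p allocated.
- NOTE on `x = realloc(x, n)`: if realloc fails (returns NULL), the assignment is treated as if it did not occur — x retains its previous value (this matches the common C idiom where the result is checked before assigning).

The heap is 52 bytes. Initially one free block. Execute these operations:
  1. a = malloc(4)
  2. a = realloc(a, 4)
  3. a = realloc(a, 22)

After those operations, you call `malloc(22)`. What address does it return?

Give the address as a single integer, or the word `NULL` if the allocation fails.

Op 1: a = malloc(4) -> a = 0; heap: [0-3 ALLOC][4-51 FREE]
Op 2: a = realloc(a, 4) -> a = 0; heap: [0-3 ALLOC][4-51 FREE]
Op 3: a = realloc(a, 22) -> a = 0; heap: [0-21 ALLOC][22-51 FREE]
malloc(22): first-fit scan over [0-21 ALLOC][22-51 FREE] -> 22

Answer: 22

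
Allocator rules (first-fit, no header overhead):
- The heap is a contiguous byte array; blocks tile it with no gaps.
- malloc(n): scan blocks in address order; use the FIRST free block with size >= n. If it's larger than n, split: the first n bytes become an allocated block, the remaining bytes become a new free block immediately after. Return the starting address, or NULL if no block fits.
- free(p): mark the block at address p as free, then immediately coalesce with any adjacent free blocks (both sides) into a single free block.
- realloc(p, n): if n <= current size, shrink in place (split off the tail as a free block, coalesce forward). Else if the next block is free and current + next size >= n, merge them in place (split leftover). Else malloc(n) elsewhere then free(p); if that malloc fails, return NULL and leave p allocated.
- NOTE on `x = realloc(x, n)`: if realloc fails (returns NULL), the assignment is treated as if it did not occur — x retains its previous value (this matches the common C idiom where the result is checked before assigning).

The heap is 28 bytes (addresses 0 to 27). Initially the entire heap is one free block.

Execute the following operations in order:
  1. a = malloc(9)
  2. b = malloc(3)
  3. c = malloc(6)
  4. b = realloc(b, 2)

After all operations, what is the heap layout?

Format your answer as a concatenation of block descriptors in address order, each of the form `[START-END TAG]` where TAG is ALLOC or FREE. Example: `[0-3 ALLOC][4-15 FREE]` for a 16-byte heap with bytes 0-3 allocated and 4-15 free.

Op 1: a = malloc(9) -> a = 0; heap: [0-8 ALLOC][9-27 FREE]
Op 2: b = malloc(3) -> b = 9; heap: [0-8 ALLOC][9-11 ALLOC][12-27 FREE]
Op 3: c = malloc(6) -> c = 12; heap: [0-8 ALLOC][9-11 ALLOC][12-17 ALLOC][18-27 FREE]
Op 4: b = realloc(b, 2) -> b = 9; heap: [0-8 ALLOC][9-10 ALLOC][11-11 FREE][12-17 ALLOC][18-27 FREE]

Answer: [0-8 ALLOC][9-10 ALLOC][11-11 FREE][12-17 ALLOC][18-27 FREE]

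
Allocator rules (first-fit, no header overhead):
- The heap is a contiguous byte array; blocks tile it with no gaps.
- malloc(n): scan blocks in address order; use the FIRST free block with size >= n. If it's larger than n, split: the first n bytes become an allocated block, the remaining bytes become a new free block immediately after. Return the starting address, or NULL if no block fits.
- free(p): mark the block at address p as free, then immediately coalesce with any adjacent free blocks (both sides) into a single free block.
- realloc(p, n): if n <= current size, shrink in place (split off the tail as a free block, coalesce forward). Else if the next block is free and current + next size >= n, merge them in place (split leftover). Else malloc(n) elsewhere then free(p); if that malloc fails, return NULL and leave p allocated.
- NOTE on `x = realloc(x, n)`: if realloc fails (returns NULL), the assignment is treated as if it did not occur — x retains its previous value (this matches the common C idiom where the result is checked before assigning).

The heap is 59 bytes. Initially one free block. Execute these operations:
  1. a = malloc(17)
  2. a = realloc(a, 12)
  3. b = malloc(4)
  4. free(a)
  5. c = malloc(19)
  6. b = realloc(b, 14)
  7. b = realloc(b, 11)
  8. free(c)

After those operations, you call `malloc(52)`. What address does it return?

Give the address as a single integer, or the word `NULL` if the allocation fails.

Answer: NULL

Derivation:
Op 1: a = malloc(17) -> a = 0; heap: [0-16 ALLOC][17-58 FREE]
Op 2: a = realloc(a, 12) -> a = 0; heap: [0-11 ALLOC][12-58 FREE]
Op 3: b = malloc(4) -> b = 12; heap: [0-11 ALLOC][12-15 ALLOC][16-58 FREE]
Op 4: free(a) -> (freed a); heap: [0-11 FREE][12-15 ALLOC][16-58 FREE]
Op 5: c = malloc(19) -> c = 16; heap: [0-11 FREE][12-15 ALLOC][16-34 ALLOC][35-58 FREE]
Op 6: b = realloc(b, 14) -> b = 35; heap: [0-15 FREE][16-34 ALLOC][35-48 ALLOC][49-58 FREE]
Op 7: b = realloc(b, 11) -> b = 35; heap: [0-15 FREE][16-34 ALLOC][35-45 ALLOC][46-58 FREE]
Op 8: free(c) -> (freed c); heap: [0-34 FREE][35-45 ALLOC][46-58 FREE]
malloc(52): first-fit scan over [0-34 FREE][35-45 ALLOC][46-58 FREE] -> NULL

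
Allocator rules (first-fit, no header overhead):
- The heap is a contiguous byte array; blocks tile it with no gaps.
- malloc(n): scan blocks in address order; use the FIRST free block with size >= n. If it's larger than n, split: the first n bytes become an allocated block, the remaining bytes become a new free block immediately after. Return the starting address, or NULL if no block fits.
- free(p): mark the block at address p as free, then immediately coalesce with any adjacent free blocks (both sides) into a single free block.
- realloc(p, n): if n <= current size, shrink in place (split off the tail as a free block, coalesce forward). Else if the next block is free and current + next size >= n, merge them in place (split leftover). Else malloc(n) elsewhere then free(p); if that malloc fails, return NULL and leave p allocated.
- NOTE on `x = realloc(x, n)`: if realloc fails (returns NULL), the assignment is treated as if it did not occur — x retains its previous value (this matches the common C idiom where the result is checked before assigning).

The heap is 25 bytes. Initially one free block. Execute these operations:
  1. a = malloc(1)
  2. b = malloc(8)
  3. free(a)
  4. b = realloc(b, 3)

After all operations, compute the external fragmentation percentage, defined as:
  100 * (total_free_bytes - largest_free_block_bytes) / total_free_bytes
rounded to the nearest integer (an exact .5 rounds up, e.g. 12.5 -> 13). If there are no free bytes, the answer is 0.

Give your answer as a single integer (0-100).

Answer: 5

Derivation:
Op 1: a = malloc(1) -> a = 0; heap: [0-0 ALLOC][1-24 FREE]
Op 2: b = malloc(8) -> b = 1; heap: [0-0 ALLOC][1-8 ALLOC][9-24 FREE]
Op 3: free(a) -> (freed a); heap: [0-0 FREE][1-8 ALLOC][9-24 FREE]
Op 4: b = realloc(b, 3) -> b = 1; heap: [0-0 FREE][1-3 ALLOC][4-24 FREE]
Free blocks: [1 21] total_free=22 largest=21 -> 100*(22-21)/22 = 100/22 ≈ 4.545 -> rounds to 5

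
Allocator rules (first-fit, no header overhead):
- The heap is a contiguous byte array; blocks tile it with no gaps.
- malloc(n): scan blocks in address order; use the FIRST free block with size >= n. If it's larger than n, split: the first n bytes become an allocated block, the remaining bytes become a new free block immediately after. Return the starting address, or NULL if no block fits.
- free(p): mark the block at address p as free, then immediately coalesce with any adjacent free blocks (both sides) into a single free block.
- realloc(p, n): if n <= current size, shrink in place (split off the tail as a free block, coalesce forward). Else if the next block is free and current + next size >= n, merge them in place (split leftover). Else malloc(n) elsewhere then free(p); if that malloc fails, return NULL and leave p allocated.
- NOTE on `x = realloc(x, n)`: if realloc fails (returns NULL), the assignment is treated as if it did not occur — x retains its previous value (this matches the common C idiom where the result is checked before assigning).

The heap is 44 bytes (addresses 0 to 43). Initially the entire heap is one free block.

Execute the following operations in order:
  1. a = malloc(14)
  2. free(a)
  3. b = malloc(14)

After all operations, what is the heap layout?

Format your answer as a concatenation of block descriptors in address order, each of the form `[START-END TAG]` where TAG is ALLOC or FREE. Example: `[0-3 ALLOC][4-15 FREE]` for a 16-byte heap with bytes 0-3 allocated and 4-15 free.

Answer: [0-13 ALLOC][14-43 FREE]

Derivation:
Op 1: a = malloc(14) -> a = 0; heap: [0-13 ALLOC][14-43 FREE]
Op 2: free(a) -> (freed a); heap: [0-43 FREE]
Op 3: b = malloc(14) -> b = 0; heap: [0-13 ALLOC][14-43 FREE]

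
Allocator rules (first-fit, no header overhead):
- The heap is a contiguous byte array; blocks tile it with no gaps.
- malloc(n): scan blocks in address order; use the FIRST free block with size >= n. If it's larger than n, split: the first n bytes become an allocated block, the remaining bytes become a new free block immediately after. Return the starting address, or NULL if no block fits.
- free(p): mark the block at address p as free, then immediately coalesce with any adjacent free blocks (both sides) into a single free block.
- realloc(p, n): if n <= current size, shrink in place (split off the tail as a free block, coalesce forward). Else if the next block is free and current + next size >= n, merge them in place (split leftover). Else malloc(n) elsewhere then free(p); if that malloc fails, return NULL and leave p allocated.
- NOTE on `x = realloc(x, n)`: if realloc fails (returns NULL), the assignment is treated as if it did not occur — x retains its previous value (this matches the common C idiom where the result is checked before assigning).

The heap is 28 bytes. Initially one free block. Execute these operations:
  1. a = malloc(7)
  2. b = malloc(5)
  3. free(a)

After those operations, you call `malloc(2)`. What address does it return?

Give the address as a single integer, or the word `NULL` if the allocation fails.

Answer: 0

Derivation:
Op 1: a = malloc(7) -> a = 0; heap: [0-6 ALLOC][7-27 FREE]
Op 2: b = malloc(5) -> b = 7; heap: [0-6 ALLOC][7-11 ALLOC][12-27 FREE]
Op 3: free(a) -> (freed a); heap: [0-6 FREE][7-11 ALLOC][12-27 FREE]
malloc(2): first-fit scan over [0-6 FREE][7-11 ALLOC][12-27 FREE] -> 0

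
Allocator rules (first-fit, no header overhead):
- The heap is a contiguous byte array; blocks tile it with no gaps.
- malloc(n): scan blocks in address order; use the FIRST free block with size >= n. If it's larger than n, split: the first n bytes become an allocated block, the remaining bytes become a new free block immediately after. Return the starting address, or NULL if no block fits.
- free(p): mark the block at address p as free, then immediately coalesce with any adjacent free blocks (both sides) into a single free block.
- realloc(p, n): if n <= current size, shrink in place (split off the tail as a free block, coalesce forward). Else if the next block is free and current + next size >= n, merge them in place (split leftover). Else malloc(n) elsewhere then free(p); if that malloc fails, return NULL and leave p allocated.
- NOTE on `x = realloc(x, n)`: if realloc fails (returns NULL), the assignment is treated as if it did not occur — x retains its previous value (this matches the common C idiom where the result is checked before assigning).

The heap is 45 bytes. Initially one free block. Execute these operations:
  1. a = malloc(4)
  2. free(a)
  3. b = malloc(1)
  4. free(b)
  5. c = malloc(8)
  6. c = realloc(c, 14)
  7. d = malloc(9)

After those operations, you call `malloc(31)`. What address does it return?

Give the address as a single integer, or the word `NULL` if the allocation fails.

Answer: NULL

Derivation:
Op 1: a = malloc(4) -> a = 0; heap: [0-3 ALLOC][4-44 FREE]
Op 2: free(a) -> (freed a); heap: [0-44 FREE]
Op 3: b = malloc(1) -> b = 0; heap: [0-0 ALLOC][1-44 FREE]
Op 4: free(b) -> (freed b); heap: [0-44 FREE]
Op 5: c = malloc(8) -> c = 0; heap: [0-7 ALLOC][8-44 FREE]
Op 6: c = realloc(c, 14) -> c = 0; heap: [0-13 ALLOC][14-44 FREE]
Op 7: d = malloc(9) -> d = 14; heap: [0-13 ALLOC][14-22 ALLOC][23-44 FREE]
malloc(31): first-fit scan over [0-13 ALLOC][14-22 ALLOC][23-44 FREE] -> NULL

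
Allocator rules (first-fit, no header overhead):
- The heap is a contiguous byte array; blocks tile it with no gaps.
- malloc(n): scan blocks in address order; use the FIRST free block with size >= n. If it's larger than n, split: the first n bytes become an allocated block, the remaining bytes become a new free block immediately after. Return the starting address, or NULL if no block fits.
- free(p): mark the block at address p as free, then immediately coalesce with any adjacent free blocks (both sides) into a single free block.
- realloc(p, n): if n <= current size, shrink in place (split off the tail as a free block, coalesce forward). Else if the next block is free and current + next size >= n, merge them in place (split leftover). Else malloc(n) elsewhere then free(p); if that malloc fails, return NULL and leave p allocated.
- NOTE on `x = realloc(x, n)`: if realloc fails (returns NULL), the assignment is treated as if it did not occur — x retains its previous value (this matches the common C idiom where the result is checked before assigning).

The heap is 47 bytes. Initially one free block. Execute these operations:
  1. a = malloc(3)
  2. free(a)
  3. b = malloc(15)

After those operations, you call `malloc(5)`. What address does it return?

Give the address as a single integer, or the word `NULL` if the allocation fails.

Op 1: a = malloc(3) -> a = 0; heap: [0-2 ALLOC][3-46 FREE]
Op 2: free(a) -> (freed a); heap: [0-46 FREE]
Op 3: b = malloc(15) -> b = 0; heap: [0-14 ALLOC][15-46 FREE]
malloc(5): first-fit scan over [0-14 ALLOC][15-46 FREE] -> 15

Answer: 15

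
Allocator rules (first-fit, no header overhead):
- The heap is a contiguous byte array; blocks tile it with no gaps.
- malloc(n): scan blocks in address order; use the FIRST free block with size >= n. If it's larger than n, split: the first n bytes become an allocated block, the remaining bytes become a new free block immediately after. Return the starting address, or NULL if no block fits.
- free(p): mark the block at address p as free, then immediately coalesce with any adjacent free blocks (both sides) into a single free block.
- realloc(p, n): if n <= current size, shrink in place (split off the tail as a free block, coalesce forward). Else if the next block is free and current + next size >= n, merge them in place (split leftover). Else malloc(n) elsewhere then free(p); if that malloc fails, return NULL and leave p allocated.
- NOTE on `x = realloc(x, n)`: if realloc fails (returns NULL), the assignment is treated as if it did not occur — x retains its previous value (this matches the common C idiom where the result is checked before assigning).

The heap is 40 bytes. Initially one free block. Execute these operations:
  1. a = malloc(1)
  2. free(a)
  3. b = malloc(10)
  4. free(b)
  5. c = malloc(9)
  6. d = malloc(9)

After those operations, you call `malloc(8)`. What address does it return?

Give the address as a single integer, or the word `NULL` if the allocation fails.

Op 1: a = malloc(1) -> a = 0; heap: [0-0 ALLOC][1-39 FREE]
Op 2: free(a) -> (freed a); heap: [0-39 FREE]
Op 3: b = malloc(10) -> b = 0; heap: [0-9 ALLOC][10-39 FREE]
Op 4: free(b) -> (freed b); heap: [0-39 FREE]
Op 5: c = malloc(9) -> c = 0; heap: [0-8 ALLOC][9-39 FREE]
Op 6: d = malloc(9) -> d = 9; heap: [0-8 ALLOC][9-17 ALLOC][18-39 FREE]
malloc(8): first-fit scan over [0-8 ALLOC][9-17 ALLOC][18-39 FREE] -> 18

Answer: 18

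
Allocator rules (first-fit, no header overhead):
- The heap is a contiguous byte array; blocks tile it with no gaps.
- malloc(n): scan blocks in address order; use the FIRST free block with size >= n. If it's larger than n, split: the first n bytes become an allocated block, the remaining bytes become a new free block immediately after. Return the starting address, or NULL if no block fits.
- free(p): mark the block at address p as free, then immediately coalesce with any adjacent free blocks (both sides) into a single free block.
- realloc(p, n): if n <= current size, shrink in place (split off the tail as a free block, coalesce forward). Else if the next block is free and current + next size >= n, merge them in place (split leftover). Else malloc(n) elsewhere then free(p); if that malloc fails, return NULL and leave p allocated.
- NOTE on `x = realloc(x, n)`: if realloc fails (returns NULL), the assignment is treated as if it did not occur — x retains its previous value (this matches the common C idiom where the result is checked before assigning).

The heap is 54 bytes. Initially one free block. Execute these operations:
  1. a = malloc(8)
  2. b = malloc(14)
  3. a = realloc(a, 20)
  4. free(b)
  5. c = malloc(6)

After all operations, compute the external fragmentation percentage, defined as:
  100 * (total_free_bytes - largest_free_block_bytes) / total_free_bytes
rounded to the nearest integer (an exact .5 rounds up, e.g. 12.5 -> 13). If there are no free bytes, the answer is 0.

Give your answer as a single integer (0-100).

Answer: 43

Derivation:
Op 1: a = malloc(8) -> a = 0; heap: [0-7 ALLOC][8-53 FREE]
Op 2: b = malloc(14) -> b = 8; heap: [0-7 ALLOC][8-21 ALLOC][22-53 FREE]
Op 3: a = realloc(a, 20) -> a = 22; heap: [0-7 FREE][8-21 ALLOC][22-41 ALLOC][42-53 FREE]
Op 4: free(b) -> (freed b); heap: [0-21 FREE][22-41 ALLOC][42-53 FREE]
Op 5: c = malloc(6) -> c = 0; heap: [0-5 ALLOC][6-21 FREE][22-41 ALLOC][42-53 FREE]
Free blocks: [16 12] total_free=28 largest=16 -> 100*(28-16)/28 = 1200/28 ≈ 42.857 -> rounds to 43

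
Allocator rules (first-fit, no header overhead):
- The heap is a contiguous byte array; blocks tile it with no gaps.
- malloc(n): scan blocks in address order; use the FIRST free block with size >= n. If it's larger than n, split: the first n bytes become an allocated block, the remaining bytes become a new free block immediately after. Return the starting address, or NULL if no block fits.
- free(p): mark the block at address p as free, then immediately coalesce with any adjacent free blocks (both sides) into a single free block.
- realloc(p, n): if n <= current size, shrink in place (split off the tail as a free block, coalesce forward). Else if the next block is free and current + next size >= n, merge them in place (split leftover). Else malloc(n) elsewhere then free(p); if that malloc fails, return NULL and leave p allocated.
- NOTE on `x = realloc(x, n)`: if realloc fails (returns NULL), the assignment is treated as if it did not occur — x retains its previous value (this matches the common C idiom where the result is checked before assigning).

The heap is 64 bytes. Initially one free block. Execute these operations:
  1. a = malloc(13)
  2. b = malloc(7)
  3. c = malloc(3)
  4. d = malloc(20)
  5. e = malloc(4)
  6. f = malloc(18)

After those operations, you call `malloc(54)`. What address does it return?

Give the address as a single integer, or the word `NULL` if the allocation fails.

Answer: NULL

Derivation:
Op 1: a = malloc(13) -> a = 0; heap: [0-12 ALLOC][13-63 FREE]
Op 2: b = malloc(7) -> b = 13; heap: [0-12 ALLOC][13-19 ALLOC][20-63 FREE]
Op 3: c = malloc(3) -> c = 20; heap: [0-12 ALLOC][13-19 ALLOC][20-22 ALLOC][23-63 FREE]
Op 4: d = malloc(20) -> d = 23; heap: [0-12 ALLOC][13-19 ALLOC][20-22 ALLOC][23-42 ALLOC][43-63 FREE]
Op 5: e = malloc(4) -> e = 43; heap: [0-12 ALLOC][13-19 ALLOC][20-22 ALLOC][23-42 ALLOC][43-46 ALLOC][47-63 FREE]
Op 6: f = malloc(18) -> f = NULL; heap: [0-12 ALLOC][13-19 ALLOC][20-22 ALLOC][23-42 ALLOC][43-46 ALLOC][47-63 FREE]
malloc(54): first-fit scan over [0-12 ALLOC][13-19 ALLOC][20-22 ALLOC][23-42 ALLOC][43-46 ALLOC][47-63 FREE] -> NULL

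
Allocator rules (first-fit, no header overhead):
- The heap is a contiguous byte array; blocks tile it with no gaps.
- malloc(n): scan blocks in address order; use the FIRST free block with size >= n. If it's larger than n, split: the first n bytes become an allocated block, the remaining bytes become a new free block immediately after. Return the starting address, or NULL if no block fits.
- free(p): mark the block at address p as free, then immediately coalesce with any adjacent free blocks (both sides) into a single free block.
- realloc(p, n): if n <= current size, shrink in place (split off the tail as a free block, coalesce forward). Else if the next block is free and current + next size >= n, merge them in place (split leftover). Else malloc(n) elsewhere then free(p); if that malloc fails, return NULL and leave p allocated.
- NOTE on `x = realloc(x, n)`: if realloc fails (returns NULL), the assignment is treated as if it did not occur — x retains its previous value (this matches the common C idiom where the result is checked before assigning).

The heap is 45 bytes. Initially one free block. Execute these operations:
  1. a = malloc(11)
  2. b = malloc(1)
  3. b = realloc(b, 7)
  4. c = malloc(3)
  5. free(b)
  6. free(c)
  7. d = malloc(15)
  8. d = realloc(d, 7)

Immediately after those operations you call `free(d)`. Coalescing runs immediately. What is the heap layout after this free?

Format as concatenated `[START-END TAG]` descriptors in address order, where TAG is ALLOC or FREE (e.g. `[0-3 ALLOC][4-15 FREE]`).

Answer: [0-10 ALLOC][11-44 FREE]

Derivation:
Op 1: a = malloc(11) -> a = 0; heap: [0-10 ALLOC][11-44 FREE]
Op 2: b = malloc(1) -> b = 11; heap: [0-10 ALLOC][11-11 ALLOC][12-44 FREE]
Op 3: b = realloc(b, 7) -> b = 11; heap: [0-10 ALLOC][11-17 ALLOC][18-44 FREE]
Op 4: c = malloc(3) -> c = 18; heap: [0-10 ALLOC][11-17 ALLOC][18-20 ALLOC][21-44 FREE]
Op 5: free(b) -> (freed b); heap: [0-10 ALLOC][11-17 FREE][18-20 ALLOC][21-44 FREE]
Op 6: free(c) -> (freed c); heap: [0-10 ALLOC][11-44 FREE]
Op 7: d = malloc(15) -> d = 11; heap: [0-10 ALLOC][11-25 ALLOC][26-44 FREE]
Op 8: d = realloc(d, 7) -> d = 11; heap: [0-10 ALLOC][11-17 ALLOC][18-44 FREE]
free(d): d = 11 -> block [11-17 ALLOC]; mark free, coalesce with adjacent free neighbors -> [0-10 ALLOC][11-44 FREE]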